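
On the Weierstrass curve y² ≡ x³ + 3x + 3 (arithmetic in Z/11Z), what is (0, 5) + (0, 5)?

(9, 0)

tangent at (0, 5): λ = (3·0² + 3)/(2·5) ≡ 3/10. 10⁻¹ ≡ 10 (mod 11) since 10·10 = 100 ≡ 1, so λ ≡ 3·10 ≡ 8.
  x = λ² - 0 - 0 = 64 - 0 ≡ 9; y = λ·(0 - 9) - 5 ≡ 0. → (9, 0)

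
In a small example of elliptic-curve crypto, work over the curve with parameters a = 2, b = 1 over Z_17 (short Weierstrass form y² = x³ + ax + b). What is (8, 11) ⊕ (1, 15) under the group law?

(0, 16)

(8, 11) + (1, 15). λ = (15 - 11)/(1 - 8) ≡ 4/10 mod 17. 10⁻¹ ≡ 12 (mod 17), so λ ≡ 14.
  x = λ² - 8 - 1 = 196 - 9 ≡ 0; y = λ·(8 - 0) - 11 ≡ 16. → (0, 16)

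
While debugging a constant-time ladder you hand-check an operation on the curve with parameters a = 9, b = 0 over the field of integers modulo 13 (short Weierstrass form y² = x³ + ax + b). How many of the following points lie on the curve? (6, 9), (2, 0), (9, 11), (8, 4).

2

(6, 9): 9² ≡ 3, rhs ≡ 10 → off.
(2, 0): 0² ≡ 0, rhs ≡ 0 → on.
(9, 11): 11² ≡ 4, rhs ≡ 4 → on.
(8, 4): 4² ≡ 3, rhs ≡ 12 → off.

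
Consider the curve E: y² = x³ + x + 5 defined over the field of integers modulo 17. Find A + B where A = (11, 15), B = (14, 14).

(11, 15) + (14, 14). λ = (14 - 15)/(14 - 11) ≡ 16/3 mod 17. 3⁻¹ ≡ 6 (mod 17), so λ ≡ 11.
  x = λ² - 11 - 14 = 121 - 25 ≡ 11; y = λ·(11 - 11) - 15 ≡ 2. → (11, 2)

(11, 2)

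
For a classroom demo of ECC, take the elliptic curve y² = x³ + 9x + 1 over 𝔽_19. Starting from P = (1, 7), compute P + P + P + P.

(3, 6)

Repeated addition: build up to 4P.
2P: tangent at (1, 7): λ = (3·1² + 9)/(2·7) ≡ 12/14. 14⁻¹ ≡ 15 (mod 19), so λ ≡ 12·15 ≡ 9.
  x = λ² - 1 - 1 = 81 - 2 ≡ 3; y = λ·(1 - 3) - 7 ≡ 13. → (3, 13)
3P: (3, 13) + (1, 7). λ = (7 - 13)/(1 - 3) ≡ 13/17 mod 19. 17⁻¹ ≡ 9 (mod 19), so λ ≡ 3.
  x = λ² - 3 - 1 = 9 - 4 ≡ 5; y = λ·(3 - 5) - 13 ≡ 0. → (5, 0)
4P: (5, 0) + (1, 7). λ = (7 - 0)/(1 - 5) ≡ 7/15 mod 19. 15⁻¹ ≡ 14 (mod 19) since 15·14 = 210 ≡ 1, so λ ≡ 3.
  x = λ² - 5 - 1 = 9 - 6 ≡ 3; y = λ·(5 - 3) - 0 ≡ 6. → (3, 6)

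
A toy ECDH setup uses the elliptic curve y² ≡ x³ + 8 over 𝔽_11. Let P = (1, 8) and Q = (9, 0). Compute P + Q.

(2, 4)

(1, 8) + (9, 0). λ = (0 - 8)/(9 - 1) ≡ 3/8 mod 11. 8⁻¹ ≡ 7 (mod 11), so λ ≡ 10.
  x = λ² - 1 - 9 = 100 - 10 ≡ 2; y = λ·(1 - 2) - 8 ≡ 4. → (2, 4)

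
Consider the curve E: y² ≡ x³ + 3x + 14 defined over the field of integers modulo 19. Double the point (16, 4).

(7, 6)

tangent at (16, 4): λ = (3·16² + 3)/(2·4) ≡ 11/8. 8⁻¹ ≡ 12 (mod 19) since 8·12 = 96 ≡ 1, so λ ≡ 11·12 ≡ 18.
  x = λ² - 16 - 16 = 324 - 32 ≡ 7; y = λ·(16 - 7) - 4 ≡ 6. → (7, 6)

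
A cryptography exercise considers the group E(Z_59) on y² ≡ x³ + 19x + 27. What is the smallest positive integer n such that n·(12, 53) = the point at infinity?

2P: tangent at (12, 53): λ = (3·12² + 19)/(2·53) ≡ 38/47. 47⁻¹ ≡ 54 (mod 59) since 47·54 = 2538 ≡ 1, so λ ≡ 38·54 ≡ 46.
  x = λ² - 12 - 12 = 2116 - 24 ≡ 27; y = λ·(12 - 27) - 53 ≡ 24. → (27, 24)
3P: (27, 24) + (12, 53). λ = (53 - 24)/(12 - 27) ≡ 29/44 mod 59. 44⁻¹ ≡ 55 (mod 59), so λ ≡ 2.
  x = λ² - 27 - 12 = 4 - 39 ≡ 24; y = λ·(27 - 24) - 24 ≡ 41. → (24, 41)
4P: (24, 41) + (12, 53). λ = (53 - 41)/(12 - 24) ≡ 12/47 mod 59. 47⁻¹ ≡ 54 (mod 59), so λ ≡ 58.
  x = λ² - 24 - 12 = 3364 - 36 ≡ 24; y = λ·(24 - 24) - 41 ≡ 18. → (24, 18)
5P: (24, 18) + (12, 53). λ = (53 - 18)/(12 - 24) ≡ 35/47 mod 59. 47⁻¹ ≡ 54 (mod 59), so λ ≡ 2.
  x = λ² - 24 - 12 = 4 - 36 ≡ 27; y = λ·(24 - 27) - 18 ≡ 35. → (27, 35)
6P: (27, 35) + (12, 53). λ = (53 - 35)/(12 - 27) ≡ 18/44 mod 59. 44⁻¹ ≡ 55 (mod 59), so λ ≡ 46.
  x = λ² - 27 - 12 = 2116 - 39 ≡ 12; y = λ·(27 - 12) - 35 ≡ 6. → (12, 6)
7P: (12, 6) + (12, 53): same x and y₁ ≡ -y₂, so the sum is the point at infinity.
7P = the point at infinity, so the order is 7.

7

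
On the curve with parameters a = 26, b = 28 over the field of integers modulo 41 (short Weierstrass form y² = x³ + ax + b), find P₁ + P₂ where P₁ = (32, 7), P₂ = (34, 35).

(7, 15)

(32, 7) + (34, 35). λ = (35 - 7)/(34 - 32) ≡ 28/2 mod 41. 2⁻¹ ≡ 21 (mod 41) since 2·21 = 42 ≡ 1, so λ ≡ 14.
  x = λ² - 32 - 34 = 196 - 66 ≡ 7; y = λ·(32 - 7) - 7 ≡ 15. → (7, 15)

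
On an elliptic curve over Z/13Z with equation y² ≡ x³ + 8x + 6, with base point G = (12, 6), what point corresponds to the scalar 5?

Double-and-add on 5 = (101)₂. Start with G = (12, 6) for the leading 1-bit.
double: tangent at (12, 6): λ = (3·12² + 8)/(2·6) ≡ 11/12. 12⁻¹ ≡ 12 (mod 13) since 12·12 = 144 ≡ 1, so λ ≡ 11·12 ≡ 2.
  x = λ² - 12 - 12 = 4 - 24 ≡ 6; y = λ·(12 - 6) - 6 ≡ 6. → (6, 6)
double: tangent at (6, 6): λ = (3·6² + 8)/(2·6) ≡ 12/12. 12⁻¹ ≡ 12 (mod 13) since 12·12 = 144 ≡ 1, so λ ≡ 12·12 ≡ 1.
  x = λ² - 6 - 6 = 1 - 12 ≡ 2; y = λ·(6 - 2) - 6 ≡ 11. → (2, 11)
add G: (2, 11) + (12, 6). λ = (6 - 11)/(12 - 2) ≡ 8/10 mod 13. 10⁻¹ ≡ 4 (mod 13) since 10·4 = 40 ≡ 1, so λ ≡ 6.
  x = λ² - 2 - 12 = 36 - 14 ≡ 9; y = λ·(2 - 9) - 11 ≡ 12. → (9, 12)

(9, 12)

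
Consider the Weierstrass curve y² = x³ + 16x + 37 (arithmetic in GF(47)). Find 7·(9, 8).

Write P = (9, 8).
Double-and-add on 7 = (111)₂. Start with P = (9, 8) for the leading 1-bit.
double: tangent at (9, 8): λ = (3·9² + 16)/(2·8) ≡ 24/16. 16⁻¹ ≡ 3 (mod 47), so λ ≡ 24·3 ≡ 25.
  x = λ² - 9 - 9 = 625 - 18 ≡ 43; y = λ·(9 - 43) - 8 ≡ 35. → (43, 35)
add P: (43, 35) + (9, 8). λ = (8 - 35)/(9 - 43) ≡ 20/13 mod 47. 13⁻¹ ≡ 29 (mod 47), so λ ≡ 16.
  x = λ² - 43 - 9 = 256 - 52 ≡ 16; y = λ·(43 - 16) - 35 ≡ 21. → (16, 21)
double: tangent at (16, 21): λ = (3·16² + 16)/(2·21) ≡ 32/42. 42⁻¹ ≡ 28 (mod 47) since 42·28 = 1176 ≡ 1, so λ ≡ 32·28 ≡ 3.
  x = λ² - 16 - 16 = 9 - 32 ≡ 24; y = λ·(16 - 24) - 21 ≡ 2. → (24, 2)
add P: (24, 2) + (9, 8). λ = (8 - 2)/(9 - 24) ≡ 6/32 mod 47. 32⁻¹ ≡ 25 (mod 47) since 32·25 = 800 ≡ 1, so λ ≡ 9.
  x = λ² - 24 - 9 = 81 - 33 ≡ 1; y = λ·(24 - 1) - 2 ≡ 17. → (1, 17)

(1, 17)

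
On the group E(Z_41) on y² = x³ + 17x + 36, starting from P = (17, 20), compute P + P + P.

Repeated addition: build up to 3P.
2P: tangent at (17, 20): λ = (3·17² + 17)/(2·20) ≡ 23/40. 40⁻¹ ≡ 40 (mod 41), so λ ≡ 23·40 ≡ 18.
  x = λ² - 17 - 17 = 324 - 34 ≡ 3; y = λ·(17 - 3) - 20 ≡ 27. → (3, 27)
3P: (3, 27) + (17, 20). λ = (20 - 27)/(17 - 3) ≡ 34/14 mod 41. 14⁻¹ ≡ 3 (mod 41), so λ ≡ 20.
  x = λ² - 3 - 17 = 400 - 20 ≡ 11; y = λ·(3 - 11) - 27 ≡ 18. → (11, 18)

(11, 18)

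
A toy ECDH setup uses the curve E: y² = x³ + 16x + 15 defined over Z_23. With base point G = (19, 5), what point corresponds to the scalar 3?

(2, 3)

Repeated addition: build up to 3G.
2G: tangent at (19, 5): λ = (3·19² + 16)/(2·5) ≡ 18/10. 10⁻¹ ≡ 7 (mod 23) since 10·7 = 70 ≡ 1, so λ ≡ 18·7 ≡ 11.
  x = λ² - 19 - 19 = 121 - 38 ≡ 14; y = λ·(19 - 14) - 5 ≡ 4. → (14, 4)
3G: (14, 4) + (19, 5). λ = (5 - 4)/(19 - 14) ≡ 1/5 mod 23. 5⁻¹ ≡ 14 (mod 23), so λ ≡ 14.
  x = λ² - 14 - 19 = 196 - 33 ≡ 2; y = λ·(14 - 2) - 4 ≡ 3. → (2, 3)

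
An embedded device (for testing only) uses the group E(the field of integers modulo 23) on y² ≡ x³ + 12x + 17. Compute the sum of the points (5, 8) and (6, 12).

(5, 8) + (6, 12). λ = (12 - 8)/(6 - 5) ≡ 4/1 mod 23. 1⁻¹ ≡ 1 (mod 23), so λ ≡ 4.
  x = λ² - 5 - 6 = 16 - 11 ≡ 5; y = λ·(5 - 5) - 8 ≡ 15. → (5, 15)

(5, 15)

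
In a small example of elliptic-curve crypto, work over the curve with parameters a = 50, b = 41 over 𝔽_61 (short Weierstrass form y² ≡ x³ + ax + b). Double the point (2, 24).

(9, 0)

tangent at (2, 24): λ = (3·2² + 50)/(2·24) ≡ 1/48. 48⁻¹ ≡ 14 (mod 61), so λ ≡ 1·14 ≡ 14.
  x = λ² - 2 - 2 = 196 - 4 ≡ 9; y = λ·(2 - 9) - 24 ≡ 0. → (9, 0)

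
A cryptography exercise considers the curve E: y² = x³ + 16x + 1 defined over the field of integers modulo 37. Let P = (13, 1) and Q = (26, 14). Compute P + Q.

(36, 13)

(13, 1) + (26, 14). λ = (14 - 1)/(26 - 13) ≡ 13/13 mod 37. 13⁻¹ ≡ 20 (mod 37), so λ ≡ 1.
  x = λ² - 13 - 26 = 1 - 39 ≡ 36; y = λ·(13 - 36) - 1 ≡ 13. → (36, 13)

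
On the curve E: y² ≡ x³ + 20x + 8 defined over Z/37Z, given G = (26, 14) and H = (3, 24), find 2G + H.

First 2G:
Repeated addition: build up to 2G.
2G: tangent at (26, 14): λ = (3·26² + 20)/(2·14) ≡ 13/28. 28⁻¹ ≡ 4 (mod 37), so λ ≡ 13·4 ≡ 15.
  x = λ² - 26 - 26 = 225 - 52 ≡ 25; y = λ·(26 - 25) - 14 ≡ 1. → (25, 1)
2G = (25, 1).
Finally 2G + H:
(25, 1) + (3, 24). λ = (24 - 1)/(3 - 25) ≡ 23/15 mod 37. 15⁻¹ ≡ 5 (mod 37) since 15·5 = 75 ≡ 1, so λ ≡ 4.
  x = λ² - 25 - 3 = 16 - 28 ≡ 25; y = λ·(25 - 25) - 1 ≡ 36. → (25, 36)

(25, 36)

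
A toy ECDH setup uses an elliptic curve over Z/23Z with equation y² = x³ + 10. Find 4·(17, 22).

Write Q = (17, 22).
Double-and-add on 4 = (100)₂. Start with Q = (17, 22) for the leading 1-bit.
double: tangent at (17, 22): λ = (3·17² + 0)/(2·22) ≡ 16/21. 21⁻¹ ≡ 11 (mod 23) since 21·11 = 231 ≡ 1, so λ ≡ 16·11 ≡ 15.
  x = λ² - 17 - 17 = 225 - 34 ≡ 7; y = λ·(17 - 7) - 22 ≡ 13. → (7, 13)
double: tangent at (7, 13): λ = (3·7² + 0)/(2·13) ≡ 9/3. 3⁻¹ ≡ 8 (mod 23), so λ ≡ 9·8 ≡ 3.
  x = λ² - 7 - 7 = 9 - 14 ≡ 18; y = λ·(7 - 18) - 13 ≡ 0. → (18, 0)

(18, 0)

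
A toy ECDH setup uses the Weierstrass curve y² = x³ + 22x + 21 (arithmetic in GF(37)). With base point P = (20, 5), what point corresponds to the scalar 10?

Repeated addition: build up to 10P.
2P: tangent at (20, 5): λ = (3·20² + 22)/(2·5) ≡ 1/10. 10⁻¹ ≡ 26 (mod 37), so λ ≡ 1·26 ≡ 26.
  x = λ² - 20 - 20 = 676 - 40 ≡ 7; y = λ·(20 - 7) - 5 ≡ 0. → (7, 0)
3P: (7, 0) + (20, 5). λ = (5 - 0)/(20 - 7) ≡ 5/13 mod 37. 13⁻¹ ≡ 20 (mod 37) since 13·20 = 260 ≡ 1, so λ ≡ 26.
  x = λ² - 7 - 20 = 676 - 27 ≡ 20; y = λ·(7 - 20) - 0 ≡ 32. → (20, 32)
4P: (20, 32) + (20, 5): same x and y₁ ≡ -y₂, so the sum is ∞.
5P: ∞ + (20, 5) = (20, 5) (identity).
6P: tangent at (20, 5): λ = (3·20² + 22)/(2·5) ≡ 1/10. 10⁻¹ ≡ 26 (mod 37) since 10·26 = 260 ≡ 1, so λ ≡ 1·26 ≡ 26.
  x = λ² - 20 - 20 = 676 - 40 ≡ 7; y = λ·(20 - 7) - 5 ≡ 0. → (7, 0)
7P: (7, 0) + (20, 5). λ = (5 - 0)/(20 - 7) ≡ 5/13 mod 37. 13⁻¹ ≡ 20 (mod 37), so λ ≡ 26.
  x = λ² - 7 - 20 = 676 - 27 ≡ 20; y = λ·(7 - 20) - 0 ≡ 32. → (20, 32)
8P: (20, 32) + (20, 5): same x and y₁ ≡ -y₂, so the sum is ∞.
9P: ∞ + (20, 5) = (20, 5) (identity).
10P: tangent at (20, 5): λ = (3·20² + 22)/(2·5) ≡ 1/10. 10⁻¹ ≡ 26 (mod 37) since 10·26 = 260 ≡ 1, so λ ≡ 1·26 ≡ 26.
  x = λ² - 20 - 20 = 676 - 40 ≡ 7; y = λ·(20 - 7) - 5 ≡ 0. → (7, 0)

(7, 0)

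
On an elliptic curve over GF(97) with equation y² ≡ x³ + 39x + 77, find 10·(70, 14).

Write P = (70, 14).
Repeated addition: build up to 10P.
2P: tangent at (70, 14): λ = (3·70² + 39)/(2·14) ≡ 92/28. 28⁻¹ ≡ 52 (mod 97) since 28·52 = 1456 ≡ 1, so λ ≡ 92·52 ≡ 31.
  x = λ² - 70 - 70 = 961 - 140 ≡ 45; y = λ·(70 - 45) - 14 ≡ 82. → (45, 82)
3P: (45, 82) + (70, 14). λ = (14 - 82)/(70 - 45) ≡ 29/25 mod 97. 25⁻¹ ≡ 66 (mod 97), so λ ≡ 71.
  x = λ² - 45 - 70 = 5041 - 115 ≡ 76; y = λ·(45 - 76) - 82 ≡ 45. → (76, 45)
4P: (76, 45) + (70, 14). λ = (14 - 45)/(70 - 76) ≡ 66/91 mod 97. 91⁻¹ ≡ 16 (mod 97) since 91·16 = 1456 ≡ 1, so λ ≡ 86.
  x = λ² - 76 - 70 = 7396 - 146 ≡ 72; y = λ·(76 - 72) - 45 ≡ 8. → (72, 8)
5P: (72, 8) + (70, 14). λ = (14 - 8)/(70 - 72) ≡ 6/95 mod 97. 95⁻¹ ≡ 48 (mod 97) since 95·48 = 4560 ≡ 1, so λ ≡ 94.
  x = λ² - 72 - 70 = 8836 - 142 ≡ 61; y = λ·(72 - 61) - 8 ≡ 56. → (61, 56)
6P: (61, 56) + (70, 14). λ = (14 - 56)/(70 - 61) ≡ 55/9 mod 97. 9⁻¹ ≡ 54 (mod 97) since 9·54 = 486 ≡ 1, so λ ≡ 60.
  x = λ² - 61 - 70 = 3600 - 131 ≡ 74; y = λ·(61 - 74) - 56 ≡ 37. → (74, 37)
7P: (74, 37) + (70, 14). λ = (14 - 37)/(70 - 74) ≡ 74/93 mod 97. 93⁻¹ ≡ 24 (mod 97), so λ ≡ 30.
  x = λ² - 74 - 70 = 900 - 144 ≡ 77; y = λ·(74 - 77) - 37 ≡ 67. → (77, 67)
8P: (77, 67) + (70, 14). λ = (14 - 67)/(70 - 77) ≡ 44/90 mod 97. 90⁻¹ ≡ 83 (mod 97), so λ ≡ 63.
  x = λ² - 77 - 70 = 3969 - 147 ≡ 39; y = λ·(77 - 39) - 67 ≡ 96. → (39, 96)
9P: (39, 96) + (70, 14). λ = (14 - 96)/(70 - 39) ≡ 15/31 mod 97. 31⁻¹ ≡ 72 (mod 97) since 31·72 = 2232 ≡ 1, so λ ≡ 13.
  x = λ² - 39 - 70 = 169 - 109 ≡ 60; y = λ·(39 - 60) - 96 ≡ 19. → (60, 19)
10P: (60, 19) + (70, 14). λ = (14 - 19)/(70 - 60) ≡ 92/10 mod 97. 10⁻¹ ≡ 68 (mod 97), so λ ≡ 48.
  x = λ² - 60 - 70 = 2304 - 130 ≡ 40; y = λ·(60 - 40) - 19 ≡ 68. → (40, 68)

(40, 68)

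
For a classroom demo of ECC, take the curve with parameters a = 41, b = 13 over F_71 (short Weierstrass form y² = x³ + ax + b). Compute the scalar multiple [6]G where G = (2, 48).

Double-and-add on 6 = (110)₂. Start with G = (2, 48) for the leading 1-bit.
double: tangent at (2, 48): λ = (3·2² + 41)/(2·48) ≡ 53/25. 25⁻¹ ≡ 54 (mod 71) since 25·54 = 1350 ≡ 1, so λ ≡ 53·54 ≡ 22.
  x = λ² - 2 - 2 = 484 - 4 ≡ 54; y = λ·(2 - 54) - 48 ≡ 15. → (54, 15)
add G: (54, 15) + (2, 48). λ = (48 - 15)/(2 - 54) ≡ 33/19 mod 71. 19⁻¹ ≡ 15 (mod 71), so λ ≡ 69.
  x = λ² - 54 - 2 = 4761 - 56 ≡ 19; y = λ·(54 - 19) - 15 ≡ 57. → (19, 57)
double: tangent at (19, 57): λ = (3·19² + 41)/(2·57) ≡ 59/43. 43⁻¹ ≡ 38 (mod 71), so λ ≡ 59·38 ≡ 41.
  x = λ² - 19 - 19 = 1681 - 38 ≡ 10; y = λ·(19 - 10) - 57 ≡ 28. → (10, 28)

(10, 28)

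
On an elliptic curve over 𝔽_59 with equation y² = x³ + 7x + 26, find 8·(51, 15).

Write P = (51, 15).
Repeated addition: build up to 8P.
2P: tangent at (51, 15): λ = (3·51² + 7)/(2·15) ≡ 22/30. 30⁻¹ ≡ 2 (mod 59) since 30·2 = 60 ≡ 1, so λ ≡ 22·2 ≡ 44.
  x = λ² - 51 - 51 = 1936 - 102 ≡ 5; y = λ·(51 - 5) - 15 ≡ 3. → (5, 3)
3P: (5, 3) + (51, 15). λ = (15 - 3)/(51 - 5) ≡ 12/46 mod 59. 46⁻¹ ≡ 9 (mod 59), so λ ≡ 49.
  x = λ² - 5 - 51 = 2401 - 56 ≡ 44; y = λ·(5 - 44) - 3 ≡ 33. → (44, 33)
4P: (44, 33) + (51, 15). λ = (15 - 33)/(51 - 44) ≡ 41/7 mod 59. 7⁻¹ ≡ 17 (mod 59), so λ ≡ 48.
  x = λ² - 44 - 51 = 2304 - 95 ≡ 26; y = λ·(44 - 26) - 33 ≡ 5. → (26, 5)
5P: (26, 5) + (51, 15). λ = (15 - 5)/(51 - 26) ≡ 10/25 mod 59. 25⁻¹ ≡ 26 (mod 59) since 25·26 = 650 ≡ 1, so λ ≡ 24.
  x = λ² - 26 - 51 = 576 - 77 ≡ 27; y = λ·(26 - 27) - 5 ≡ 30. → (27, 30)
6P: (27, 30) + (51, 15). λ = (15 - 30)/(51 - 27) ≡ 44/24 mod 59. 24⁻¹ ≡ 32 (mod 59), so λ ≡ 51.
  x = λ² - 27 - 51 = 2601 - 78 ≡ 45; y = λ·(27 - 45) - 30 ≡ 55. → (45, 55)
7P: (45, 55) + (51, 15). λ = (15 - 55)/(51 - 45) ≡ 19/6 mod 59. 6⁻¹ ≡ 10 (mod 59), so λ ≡ 13.
  x = λ² - 45 - 51 = 169 - 96 ≡ 14; y = λ·(45 - 14) - 55 ≡ 53. → (14, 53)
8P: (14, 53) + (51, 15). λ = (15 - 53)/(51 - 14) ≡ 21/37 mod 59. 37⁻¹ ≡ 8 (mod 59), so λ ≡ 50.
  x = λ² - 14 - 51 = 2500 - 65 ≡ 16; y = λ·(14 - 16) - 53 ≡ 24. → (16, 24)

(16, 24)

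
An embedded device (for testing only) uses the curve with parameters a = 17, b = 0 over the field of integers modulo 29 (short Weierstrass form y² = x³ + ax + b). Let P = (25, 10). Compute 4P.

Repeated addition: build up to 4P.
2P: tangent at (25, 10): λ = (3·25² + 17)/(2·10) ≡ 7/20. 20⁻¹ ≡ 16 (mod 29), so λ ≡ 7·16 ≡ 25.
  x = λ² - 25 - 25 = 625 - 50 ≡ 24; y = λ·(25 - 24) - 10 ≡ 15. → (24, 15)
3P: (24, 15) + (25, 10). λ = (10 - 15)/(25 - 24) ≡ 24/1 mod 29. 1⁻¹ ≡ 1 (mod 29), so λ ≡ 24.
  x = λ² - 24 - 25 = 576 - 49 ≡ 5; y = λ·(24 - 5) - 15 ≡ 6. → (5, 6)
4P: (5, 6) + (25, 10). λ = (10 - 6)/(25 - 5) ≡ 4/20 mod 29. 20⁻¹ ≡ 16 (mod 29), so λ ≡ 6.
  x = λ² - 5 - 25 = 36 - 30 ≡ 6; y = λ·(5 - 6) - 6 ≡ 17. → (6, 17)

(6, 17)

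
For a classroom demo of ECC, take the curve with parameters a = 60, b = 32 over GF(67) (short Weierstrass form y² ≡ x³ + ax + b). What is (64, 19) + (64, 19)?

(15, 35)

tangent at (64, 19): λ = (3·64² + 60)/(2·19) ≡ 20/38. 38⁻¹ ≡ 30 (mod 67) since 38·30 = 1140 ≡ 1, so λ ≡ 20·30 ≡ 64.
  x = λ² - 64 - 64 = 4096 - 128 ≡ 15; y = λ·(64 - 15) - 19 ≡ 35. → (15, 35)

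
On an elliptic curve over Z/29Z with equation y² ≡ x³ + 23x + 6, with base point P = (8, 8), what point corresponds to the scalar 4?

(0, 8)

Double-and-add on 4 = (100)₂. Start with P = (8, 8) for the leading 1-bit.
double: tangent at (8, 8): λ = (3·8² + 23)/(2·8) ≡ 12/16. 16⁻¹ ≡ 20 (mod 29), so λ ≡ 12·20 ≡ 8.
  x = λ² - 8 - 8 = 64 - 16 ≡ 19; y = λ·(8 - 19) - 8 ≡ 20. → (19, 20)
double: tangent at (19, 20): λ = (3·19² + 23)/(2·20) ≡ 4/11. 11⁻¹ ≡ 8 (mod 29), so λ ≡ 4·8 ≡ 3.
  x = λ² - 19 - 19 = 9 - 38 ≡ 0; y = λ·(19 - 0) - 20 ≡ 8. → (0, 8)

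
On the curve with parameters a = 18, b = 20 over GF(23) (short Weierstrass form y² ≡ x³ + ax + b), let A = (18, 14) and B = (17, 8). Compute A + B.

(1, 19)

(18, 14) + (17, 8). λ = (8 - 14)/(17 - 18) ≡ 17/22 mod 23. 22⁻¹ ≡ 22 (mod 23), so λ ≡ 6.
  x = λ² - 18 - 17 = 36 - 35 ≡ 1; y = λ·(18 - 1) - 14 ≡ 19. → (1, 19)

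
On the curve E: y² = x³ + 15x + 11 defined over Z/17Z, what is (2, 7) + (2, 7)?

(9, 5)

tangent at (2, 7): λ = (3·2² + 15)/(2·7) ≡ 10/14. 14⁻¹ ≡ 11 (mod 17) since 14·11 = 154 ≡ 1, so λ ≡ 10·11 ≡ 8.
  x = λ² - 2 - 2 = 64 - 4 ≡ 9; y = λ·(2 - 9) - 7 ≡ 5. → (9, 5)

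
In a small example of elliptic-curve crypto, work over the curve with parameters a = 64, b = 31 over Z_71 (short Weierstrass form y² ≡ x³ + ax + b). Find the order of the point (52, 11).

2P: tangent at (52, 11): λ = (3·52² + 64)/(2·11) ≡ 11/22. 22⁻¹ ≡ 42 (mod 71), so λ ≡ 11·42 ≡ 36.
  x = λ² - 52 - 52 = 1296 - 104 ≡ 56; y = λ·(52 - 56) - 11 ≡ 58. → (56, 58)
3P: (56, 58) + (52, 11). λ = (11 - 58)/(52 - 56) ≡ 24/67 mod 71. 67⁻¹ ≡ 53 (mod 71) since 67·53 = 3551 ≡ 1, so λ ≡ 65.
  x = λ² - 56 - 52 = 4225 - 108 ≡ 70; y = λ·(56 - 70) - 58 ≡ 26. → (70, 26)
4P: (70, 26) + (52, 11). λ = (11 - 26)/(52 - 70) ≡ 56/53 mod 71. 53⁻¹ ≡ 67 (mod 71) since 53·67 = 3551 ≡ 1, so λ ≡ 60.
  x = λ² - 70 - 52 = 3600 - 122 ≡ 70; y = λ·(70 - 70) - 26 ≡ 45. → (70, 45)
5P: (70, 45) + (52, 11). λ = (11 - 45)/(52 - 70) ≡ 37/53 mod 71. 53⁻¹ ≡ 67 (mod 71) since 53·67 = 3551 ≡ 1, so λ ≡ 65.
  x = λ² - 70 - 52 = 4225 - 122 ≡ 56; y = λ·(70 - 56) - 45 ≡ 13. → (56, 13)
6P: (56, 13) + (52, 11). λ = (11 - 13)/(52 - 56) ≡ 69/67 mod 71. 67⁻¹ ≡ 53 (mod 71), so λ ≡ 36.
  x = λ² - 56 - 52 = 1296 - 108 ≡ 52; y = λ·(56 - 52) - 13 ≡ 60. → (52, 60)
7P: (52, 60) + (52, 11): same x and y₁ ≡ -y₂, so the sum is the point at infinity.
7P = the point at infinity, so the order is 7.

7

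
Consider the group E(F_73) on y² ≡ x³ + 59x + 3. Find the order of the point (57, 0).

2

2P: (57, 0) + (57, 0): same x and y₁ ≡ -y₂, so the sum is O.
2P = O, so the order is 2.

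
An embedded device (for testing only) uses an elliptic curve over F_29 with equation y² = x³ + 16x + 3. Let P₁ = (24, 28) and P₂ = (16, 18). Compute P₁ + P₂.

(25, 7)

(24, 28) + (16, 18). λ = (18 - 28)/(16 - 24) ≡ 19/21 mod 29. 21⁻¹ ≡ 18 (mod 29) since 21·18 = 378 ≡ 1, so λ ≡ 23.
  x = λ² - 24 - 16 = 529 - 40 ≡ 25; y = λ·(24 - 25) - 28 ≡ 7. → (25, 7)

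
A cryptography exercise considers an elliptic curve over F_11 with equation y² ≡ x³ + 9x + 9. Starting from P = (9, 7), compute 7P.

(9, 7)

Double-and-add on 7 = (111)₂. Start with P = (9, 7) for the leading 1-bit.
double: tangent at (9, 7): λ = (3·9² + 9)/(2·7) ≡ 10/3. 3⁻¹ ≡ 4 (mod 11), so λ ≡ 10·4 ≡ 7.
  x = λ² - 9 - 9 = 49 - 18 ≡ 9; y = λ·(9 - 9) - 7 ≡ 4. → (9, 4)
add P: (9, 4) + (9, 7): same x and y₁ ≡ -y₂, so the sum is O.
double: O + O = O (identity).
add P: O + (9, 7) = (9, 7) (identity).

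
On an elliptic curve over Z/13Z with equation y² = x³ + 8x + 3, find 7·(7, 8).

Write P = (7, 8).
Repeated addition: build up to 7P.
2P: tangent at (7, 8): λ = (3·7² + 8)/(2·8) ≡ 12/3. 3⁻¹ ≡ 9 (mod 13) since 3·9 = 27 ≡ 1, so λ ≡ 12·9 ≡ 4.
  x = λ² - 7 - 7 = 16 - 14 ≡ 2; y = λ·(7 - 2) - 8 ≡ 12. → (2, 12)
3P: (2, 12) + (7, 8). λ = (8 - 12)/(7 - 2) ≡ 9/5 mod 13. 5⁻¹ ≡ 8 (mod 13), so λ ≡ 7.
  x = λ² - 2 - 7 = 49 - 9 ≡ 1; y = λ·(2 - 1) - 12 ≡ 8. → (1, 8)
4P: (1, 8) + (7, 8). λ = (8 - 8)/(7 - 1) ≡ 0/6 mod 13. 6⁻¹ ≡ 11 (mod 13) since 6·11 = 66 ≡ 1, so λ ≡ 0.
  x = λ² - 1 - 7 = 0 - 8 ≡ 5; y = λ·(1 - 5) - 8 ≡ 5. → (5, 5)
5P: (5, 5) + (7, 8). λ = (8 - 5)/(7 - 5) ≡ 3/2 mod 13. 2⁻¹ ≡ 7 (mod 13), so λ ≡ 8.
  x = λ² - 5 - 7 = 64 - 12 ≡ 0; y = λ·(5 - 0) - 5 ≡ 9. → (0, 9)
6P: (0, 9) + (7, 8). λ = (8 - 9)/(7 - 0) ≡ 12/7 mod 13. 7⁻¹ ≡ 2 (mod 13), so λ ≡ 11.
  x = λ² - 0 - 7 = 121 - 7 ≡ 10; y = λ·(0 - 10) - 9 ≡ 11. → (10, 11)
7P: (10, 11) + (7, 8). λ = (8 - 11)/(7 - 10) ≡ 10/10 mod 13. 10⁻¹ ≡ 4 (mod 13), so λ ≡ 1.
  x = λ² - 10 - 7 = 1 - 17 ≡ 10; y = λ·(10 - 10) - 11 ≡ 2. → (10, 2)

(10, 2)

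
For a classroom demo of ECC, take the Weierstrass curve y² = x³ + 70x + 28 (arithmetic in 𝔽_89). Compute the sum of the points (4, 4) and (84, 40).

(17, 48)

(4, 4) + (84, 40). λ = (40 - 4)/(84 - 4) ≡ 36/80 mod 89. 80⁻¹ ≡ 79 (mod 89) since 80·79 = 6320 ≡ 1, so λ ≡ 85.
  x = λ² - 4 - 84 = 7225 - 88 ≡ 17; y = λ·(4 - 17) - 4 ≡ 48. → (17, 48)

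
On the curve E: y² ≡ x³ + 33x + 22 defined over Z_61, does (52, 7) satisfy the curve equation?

no

y² = 7² ≡ 49; x³ + 33x + 22 = 142346 ≡ 33 (mod 61). 49 ≠ 33.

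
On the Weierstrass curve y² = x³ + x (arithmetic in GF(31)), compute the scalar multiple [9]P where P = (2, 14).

(2, 14)

Double-and-add on 9 = (1001)₂. Start with P = (2, 14) for the leading 1-bit.
double: tangent at (2, 14): λ = (3·2² + 1)/(2·14) ≡ 13/28. 28⁻¹ ≡ 10 (mod 31) since 28·10 = 280 ≡ 1, so λ ≡ 13·10 ≡ 6.
  x = λ² - 2 - 2 = 36 - 4 ≡ 1; y = λ·(2 - 1) - 14 ≡ 23. → (1, 23)
double: tangent at (1, 23): λ = (3·1² + 1)/(2·23) ≡ 4/15. 15⁻¹ ≡ 29 (mod 31) since 15·29 = 435 ≡ 1, so λ ≡ 4·29 ≡ 23.
  x = λ² - 1 - 1 = 529 - 2 ≡ 0; y = λ·(1 - 0) - 23 ≡ 0. → (0, 0)
double: (0, 0) + (0, 0): same x and y₁ ≡ -y₂, so the sum is the point at infinity.
add P: the point at infinity + (2, 14) = (2, 14) (identity).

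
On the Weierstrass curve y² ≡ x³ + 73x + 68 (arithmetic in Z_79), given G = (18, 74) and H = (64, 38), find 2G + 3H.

(5, 20)

First 2G:
Repeated addition: build up to 2G.
2G: tangent at (18, 74): λ = (3·18² + 73)/(2·74) ≡ 18/69. 69⁻¹ ≡ 71 (mod 79), so λ ≡ 18·71 ≡ 14.
  x = λ² - 18 - 18 = 196 - 36 ≡ 2; y = λ·(18 - 2) - 74 ≡ 71. → (2, 71)
2G = (2, 71).
Next 3H:
Repeated addition: build up to 3H.
2H: tangent at (64, 38): λ = (3·64² + 73)/(2·38) ≡ 37/76. 76⁻¹ ≡ 26 (mod 79) since 76·26 = 1976 ≡ 1, so λ ≡ 37·26 ≡ 14.
  x = λ² - 64 - 64 = 196 - 128 ≡ 68; y = λ·(64 - 68) - 38 ≡ 64. → (68, 64)
3H: (68, 64) + (64, 38). λ = (38 - 64)/(64 - 68) ≡ 53/75 mod 79. 75⁻¹ ≡ 59 (mod 79), so λ ≡ 46.
  x = λ² - 68 - 64 = 2116 - 132 ≡ 9; y = λ·(68 - 9) - 64 ≡ 43. → (9, 43)
3H = (9, 43).
Finally 2G + 3H:
(2, 71) + (9, 43). λ = (43 - 71)/(9 - 2) ≡ 51/7 mod 79. 7⁻¹ ≡ 34 (mod 79) since 7·34 = 238 ≡ 1, so λ ≡ 75.
  x = λ² - 2 - 9 = 5625 - 11 ≡ 5; y = λ·(2 - 5) - 71 ≡ 20. → (5, 20)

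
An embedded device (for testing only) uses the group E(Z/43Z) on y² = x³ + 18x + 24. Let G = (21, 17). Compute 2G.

(14, 15)

tangent at (21, 17): λ = (3·21² + 18)/(2·17) ≡ 8/34. 34⁻¹ ≡ 19 (mod 43), so λ ≡ 8·19 ≡ 23.
  x = λ² - 21 - 21 = 529 - 42 ≡ 14; y = λ·(21 - 14) - 17 ≡ 15. → (14, 15)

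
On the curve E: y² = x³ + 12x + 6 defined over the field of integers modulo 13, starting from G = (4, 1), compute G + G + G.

Repeated addition: build up to 3G.
2G: tangent at (4, 1): λ = (3·4² + 12)/(2·1) ≡ 8/2. 2⁻¹ ≡ 7 (mod 13), so λ ≡ 8·7 ≡ 4.
  x = λ² - 4 - 4 = 16 - 8 ≡ 8; y = λ·(4 - 8) - 1 ≡ 9. → (8, 9)
3G: (8, 9) + (4, 1). λ = (1 - 9)/(4 - 8) ≡ 5/9 mod 13. 9⁻¹ ≡ 3 (mod 13), so λ ≡ 2.
  x = λ² - 8 - 4 = 4 - 12 ≡ 5; y = λ·(8 - 5) - 9 ≡ 10. → (5, 10)

(5, 10)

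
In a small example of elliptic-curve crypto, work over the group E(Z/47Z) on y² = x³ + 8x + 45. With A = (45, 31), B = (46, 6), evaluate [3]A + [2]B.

First 3A:
Repeated addition: build up to 3A.
2A: tangent at (45, 31): λ = (3·45² + 8)/(2·31) ≡ 20/15. 15⁻¹ ≡ 22 (mod 47), so λ ≡ 20·22 ≡ 17.
  x = λ² - 45 - 45 = 289 - 90 ≡ 11; y = λ·(45 - 11) - 31 ≡ 30. → (11, 30)
3A: (11, 30) + (45, 31). λ = (31 - 30)/(45 - 11) ≡ 1/34 mod 47. 34⁻¹ ≡ 18 (mod 47), so λ ≡ 18.
  x = λ² - 11 - 45 = 324 - 56 ≡ 33; y = λ·(11 - 33) - 30 ≡ 44. → (33, 44)
3A = (33, 44).
Next 2B:
Repeated addition: build up to 2B.
2B: tangent at (46, 6): λ = (3·46² + 8)/(2·6) ≡ 11/12. 12⁻¹ ≡ 4 (mod 47) since 12·4 = 48 ≡ 1, so λ ≡ 11·4 ≡ 44.
  x = λ² - 46 - 46 = 1936 - 92 ≡ 11; y = λ·(46 - 11) - 6 ≡ 30. → (11, 30)
2B = (11, 30).
Finally 3A + 2B:
(33, 44) + (11, 30). λ = (30 - 44)/(11 - 33) ≡ 33/25 mod 47. 25⁻¹ ≡ 32 (mod 47) since 25·32 = 800 ≡ 1, so λ ≡ 22.
  x = λ² - 33 - 11 = 484 - 44 ≡ 17; y = λ·(33 - 17) - 44 ≡ 26. → (17, 26)

(17, 26)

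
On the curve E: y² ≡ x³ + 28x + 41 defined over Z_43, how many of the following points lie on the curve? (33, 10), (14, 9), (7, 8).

2

(33, 10): 10² ≡ 14, rhs ≡ 8 → off.
(14, 9): 9² ≡ 38, rhs ≡ 38 → on.
(7, 8): 8² ≡ 21, rhs ≡ 21 → on.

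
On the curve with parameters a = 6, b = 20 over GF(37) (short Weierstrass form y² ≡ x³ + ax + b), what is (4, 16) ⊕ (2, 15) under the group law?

(22, 12)

(4, 16) + (2, 15). λ = (15 - 16)/(2 - 4) ≡ 36/35 mod 37. 35⁻¹ ≡ 18 (mod 37), so λ ≡ 19.
  x = λ² - 4 - 2 = 361 - 6 ≡ 22; y = λ·(4 - 22) - 16 ≡ 12. → (22, 12)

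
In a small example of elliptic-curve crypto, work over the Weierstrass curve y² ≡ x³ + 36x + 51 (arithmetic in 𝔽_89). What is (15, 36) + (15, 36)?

(55, 14)

tangent at (15, 36): λ = (3·15² + 36)/(2·36) ≡ 88/72. 72⁻¹ ≡ 68 (mod 89) since 72·68 = 4896 ≡ 1, so λ ≡ 88·68 ≡ 21.
  x = λ² - 15 - 15 = 441 - 30 ≡ 55; y = λ·(15 - 55) - 36 ≡ 14. → (55, 14)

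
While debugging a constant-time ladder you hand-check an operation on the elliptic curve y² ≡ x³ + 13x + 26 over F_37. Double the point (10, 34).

tangent at (10, 34): λ = (3·10² + 13)/(2·34) ≡ 17/31. 31⁻¹ ≡ 6 (mod 37) since 31·6 = 186 ≡ 1, so λ ≡ 17·6 ≡ 28.
  x = λ² - 10 - 10 = 784 - 20 ≡ 24; y = λ·(10 - 24) - 34 ≡ 18. → (24, 18)

(24, 18)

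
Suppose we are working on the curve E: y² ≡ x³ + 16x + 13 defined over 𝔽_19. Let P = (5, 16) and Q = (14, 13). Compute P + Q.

(17, 7)

(5, 16) + (14, 13). λ = (13 - 16)/(14 - 5) ≡ 16/9 mod 19. 9⁻¹ ≡ 17 (mod 19) since 9·17 = 153 ≡ 1, so λ ≡ 6.
  x = λ² - 5 - 14 = 36 - 19 ≡ 17; y = λ·(5 - 17) - 16 ≡ 7. → (17, 7)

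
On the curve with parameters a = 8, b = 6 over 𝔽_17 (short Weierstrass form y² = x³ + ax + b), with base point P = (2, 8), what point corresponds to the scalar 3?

Repeated addition: build up to 3P.
2P: tangent at (2, 8): λ = (3·2² + 8)/(2·8) ≡ 3/16. 16⁻¹ ≡ 16 (mod 17), so λ ≡ 3·16 ≡ 14.
  x = λ² - 2 - 2 = 196 - 4 ≡ 5; y = λ·(2 - 5) - 8 ≡ 1. → (5, 1)
3P: (5, 1) + (2, 8). λ = (8 - 1)/(2 - 5) ≡ 7/14 mod 17. 14⁻¹ ≡ 11 (mod 17), so λ ≡ 9.
  x = λ² - 5 - 2 = 81 - 7 ≡ 6; y = λ·(5 - 6) - 1 ≡ 7. → (6, 7)

(6, 7)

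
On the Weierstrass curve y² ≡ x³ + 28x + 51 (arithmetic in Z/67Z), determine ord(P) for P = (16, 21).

5

2P: tangent at (16, 21): λ = (3·16² + 28)/(2·21) ≡ 59/42. 42⁻¹ ≡ 8 (mod 67) since 42·8 = 336 ≡ 1, so λ ≡ 59·8 ≡ 3.
  x = λ² - 16 - 16 = 9 - 32 ≡ 44; y = λ·(16 - 44) - 21 ≡ 29. → (44, 29)
3P: (44, 29) + (16, 21). λ = (21 - 29)/(16 - 44) ≡ 59/39 mod 67. 39⁻¹ ≡ 55 (mod 67), so λ ≡ 29.
  x = λ² - 44 - 16 = 841 - 60 ≡ 44; y = λ·(44 - 44) - 29 ≡ 38. → (44, 38)
4P: (44, 38) + (16, 21). λ = (21 - 38)/(16 - 44) ≡ 50/39 mod 67. 39⁻¹ ≡ 55 (mod 67), so λ ≡ 3.
  x = λ² - 44 - 16 = 9 - 60 ≡ 16; y = λ·(44 - 16) - 38 ≡ 46. → (16, 46)
5P: (16, 46) + (16, 21): same x and y₁ ≡ -y₂, so the sum is O.
5P = O, so the order is 5.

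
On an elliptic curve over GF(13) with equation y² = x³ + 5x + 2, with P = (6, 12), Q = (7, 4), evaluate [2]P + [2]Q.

(11, 6)

First 2P:
Repeated addition: build up to 2P.
2P: tangent at (6, 12): λ = (3·6² + 5)/(2·12) ≡ 9/11. 11⁻¹ ≡ 6 (mod 13), so λ ≡ 9·6 ≡ 2.
  x = λ² - 6 - 6 = 4 - 12 ≡ 5; y = λ·(6 - 5) - 12 ≡ 3. → (5, 3)
2P = (5, 3).
Next 2Q:
Repeated addition: build up to 2Q.
2Q: tangent at (7, 4): λ = (3·7² + 5)/(2·4) ≡ 9/8. 8⁻¹ ≡ 5 (mod 13), so λ ≡ 9·5 ≡ 6.
  x = λ² - 7 - 7 = 36 - 14 ≡ 9; y = λ·(7 - 9) - 4 ≡ 10. → (9, 10)
2Q = (9, 10).
Finally 2P + 2Q:
(5, 3) + (9, 10). λ = (10 - 3)/(9 - 5) ≡ 7/4 mod 13. 4⁻¹ ≡ 10 (mod 13), so λ ≡ 5.
  x = λ² - 5 - 9 = 25 - 14 ≡ 11; y = λ·(5 - 11) - 3 ≡ 6. → (11, 6)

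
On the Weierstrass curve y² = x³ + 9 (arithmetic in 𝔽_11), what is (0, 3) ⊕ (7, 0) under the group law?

(0, 3) + (7, 0). λ = (0 - 3)/(7 - 0) ≡ 8/7 mod 11. 7⁻¹ ≡ 8 (mod 11) since 7·8 = 56 ≡ 1, so λ ≡ 9.
  x = λ² - 0 - 7 = 81 - 7 ≡ 8; y = λ·(0 - 8) - 3 ≡ 2. → (8, 2)

(8, 2)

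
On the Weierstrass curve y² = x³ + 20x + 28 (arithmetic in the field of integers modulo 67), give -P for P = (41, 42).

(41, 25)

-(41, 42) = (41, -42 mod 67) = (41, 25).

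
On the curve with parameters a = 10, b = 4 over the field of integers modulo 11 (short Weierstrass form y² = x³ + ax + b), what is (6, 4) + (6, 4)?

(0, 2)

tangent at (6, 4): λ = (3·6² + 10)/(2·4) ≡ 8/8. 8⁻¹ ≡ 7 (mod 11), so λ ≡ 8·7 ≡ 1.
  x = λ² - 6 - 6 = 1 - 12 ≡ 0; y = λ·(6 - 0) - 4 ≡ 2. → (0, 2)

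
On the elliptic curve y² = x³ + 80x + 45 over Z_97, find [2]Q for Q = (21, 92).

(51, 43)

tangent at (21, 92): λ = (3·21² + 80)/(2·92) ≡ 45/87. 87⁻¹ ≡ 29 (mod 97), so λ ≡ 45·29 ≡ 44.
  x = λ² - 21 - 21 = 1936 - 42 ≡ 51; y = λ·(21 - 51) - 92 ≡ 43. → (51, 43)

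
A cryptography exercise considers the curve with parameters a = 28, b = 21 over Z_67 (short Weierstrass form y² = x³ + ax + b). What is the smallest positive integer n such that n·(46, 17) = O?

5

2P: tangent at (46, 17): λ = (3·46² + 28)/(2·17) ≡ 11/34. 34⁻¹ ≡ 2 (mod 67), so λ ≡ 11·2 ≡ 22.
  x = λ² - 46 - 46 = 484 - 92 ≡ 57; y = λ·(46 - 57) - 17 ≡ 9. → (57, 9)
3P: (57, 9) + (46, 17). λ = (17 - 9)/(46 - 57) ≡ 8/56 mod 67. 56⁻¹ ≡ 6 (mod 67) since 56·6 = 336 ≡ 1, so λ ≡ 48.
  x = λ² - 57 - 46 = 2304 - 103 ≡ 57; y = λ·(57 - 57) - 9 ≡ 58. → (57, 58)
4P: (57, 58) + (46, 17). λ = (17 - 58)/(46 - 57) ≡ 26/56 mod 67. 56⁻¹ ≡ 6 (mod 67), so λ ≡ 22.
  x = λ² - 57 - 46 = 484 - 103 ≡ 46; y = λ·(57 - 46) - 58 ≡ 50. → (46, 50)
5P: (46, 50) + (46, 17): same x and y₁ ≡ -y₂, so the sum is O.
5P = O, so the order is 5.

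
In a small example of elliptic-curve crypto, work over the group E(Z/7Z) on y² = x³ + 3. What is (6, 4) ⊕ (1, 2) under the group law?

(6, 4) + (1, 2). λ = (2 - 4)/(1 - 6) ≡ 5/2 mod 7. 2⁻¹ ≡ 4 (mod 7), so λ ≡ 6.
  x = λ² - 6 - 1 = 36 - 7 ≡ 1; y = λ·(6 - 1) - 4 ≡ 5. → (1, 5)

(1, 5)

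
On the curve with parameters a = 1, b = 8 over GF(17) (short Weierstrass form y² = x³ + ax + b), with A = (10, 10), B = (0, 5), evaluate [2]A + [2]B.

First 2A:
Repeated addition: build up to 2A.
2A: tangent at (10, 10): λ = (3·10² + 1)/(2·10) ≡ 12/3. 3⁻¹ ≡ 6 (mod 17) since 3·6 = 18 ≡ 1, so λ ≡ 12·6 ≡ 4.
  x = λ² - 10 - 10 = 16 - 20 ≡ 13; y = λ·(10 - 13) - 10 ≡ 12. → (13, 12)
2A = (13, 12).
Next 2B:
Repeated addition: build up to 2B.
2B: tangent at (0, 5): λ = (3·0² + 1)/(2·5) ≡ 1/10. 10⁻¹ ≡ 12 (mod 17), so λ ≡ 1·12 ≡ 12.
  x = λ² - 0 - 0 = 144 - 0 ≡ 8; y = λ·(0 - 8) - 5 ≡ 1. → (8, 1)
2B = (8, 1).
Finally 2A + 2B:
(13, 12) + (8, 1). λ = (1 - 12)/(8 - 13) ≡ 6/12 mod 17. 12⁻¹ ≡ 10 (mod 17), so λ ≡ 9.
  x = λ² - 13 - 8 = 81 - 21 ≡ 9; y = λ·(13 - 9) - 12 ≡ 7. → (9, 7)

(9, 7)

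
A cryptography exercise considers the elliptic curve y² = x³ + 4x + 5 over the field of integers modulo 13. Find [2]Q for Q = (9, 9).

tangent at (9, 9): λ = (3·9² + 4)/(2·9) ≡ 0/5. 5⁻¹ ≡ 8 (mod 13), so λ ≡ 0·8 ≡ 0.
  x = λ² - 9 - 9 = 0 - 18 ≡ 8; y = λ·(9 - 8) - 9 ≡ 4. → (8, 4)

(8, 4)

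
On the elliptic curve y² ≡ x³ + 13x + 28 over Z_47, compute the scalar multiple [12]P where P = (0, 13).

Double-and-add on 12 = (1100)₂. Start with P = (0, 13) for the leading 1-bit.
double: tangent at (0, 13): λ = (3·0² + 13)/(2·13) ≡ 13/26. 26⁻¹ ≡ 38 (mod 47) since 26·38 = 988 ≡ 1, so λ ≡ 13·38 ≡ 24.
  x = λ² - 0 - 0 = 576 - 0 ≡ 12; y = λ·(0 - 12) - 13 ≡ 28. → (12, 28)
add P: (12, 28) + (0, 13). λ = (13 - 28)/(0 - 12) ≡ 32/35 mod 47. 35⁻¹ ≡ 43 (mod 47) since 35·43 = 1505 ≡ 1, so λ ≡ 13.
  x = λ² - 12 - 0 = 169 - 12 ≡ 16; y = λ·(12 - 16) - 28 ≡ 14. → (16, 14)
double: tangent at (16, 14): λ = (3·16² + 13)/(2·14) ≡ 29/28. 28⁻¹ ≡ 42 (mod 47) since 28·42 = 1176 ≡ 1, so λ ≡ 29·42 ≡ 43.
  x = λ² - 16 - 16 = 1849 - 32 ≡ 31; y = λ·(16 - 31) - 14 ≡ 46. → (31, 46)
double: tangent at (31, 46): λ = (3·31² + 13)/(2·46) ≡ 29/45. 45⁻¹ ≡ 23 (mod 47), so λ ≡ 29·23 ≡ 9.
  x = λ² - 31 - 31 = 81 - 62 ≡ 19; y = λ·(31 - 19) - 46 ≡ 15. → (19, 15)

(19, 15)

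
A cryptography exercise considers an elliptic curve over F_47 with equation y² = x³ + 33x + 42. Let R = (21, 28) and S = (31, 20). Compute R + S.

(37, 13)

(21, 28) + (31, 20). λ = (20 - 28)/(31 - 21) ≡ 39/10 mod 47. 10⁻¹ ≡ 33 (mod 47) since 10·33 = 330 ≡ 1, so λ ≡ 18.
  x = λ² - 21 - 31 = 324 - 52 ≡ 37; y = λ·(21 - 37) - 28 ≡ 13. → (37, 13)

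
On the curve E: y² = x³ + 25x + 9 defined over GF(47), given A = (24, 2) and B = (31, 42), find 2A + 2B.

First 2A:
Repeated addition: build up to 2A.
2A: tangent at (24, 2): λ = (3·24² + 25)/(2·2) ≡ 14/4. 4⁻¹ ≡ 12 (mod 47) since 4·12 = 48 ≡ 1, so λ ≡ 14·12 ≡ 27.
  x = λ² - 24 - 24 = 729 - 48 ≡ 23; y = λ·(24 - 23) - 2 ≡ 25. → (23, 25)
2A = (23, 25).
Next 2B:
Repeated addition: build up to 2B.
2B: tangent at (31, 42): λ = (3·31² + 25)/(2·42) ≡ 41/37. 37⁻¹ ≡ 14 (mod 47) since 37·14 = 518 ≡ 1, so λ ≡ 41·14 ≡ 10.
  x = λ² - 31 - 31 = 100 - 62 ≡ 38; y = λ·(31 - 38) - 42 ≡ 29. → (38, 29)
2B = (38, 29).
Finally 2A + 2B:
(23, 25) + (38, 29). λ = (29 - 25)/(38 - 23) ≡ 4/15 mod 47. 15⁻¹ ≡ 22 (mod 47), so λ ≡ 41.
  x = λ² - 23 - 38 = 1681 - 61 ≡ 22; y = λ·(23 - 22) - 25 ≡ 16. → (22, 16)

(22, 16)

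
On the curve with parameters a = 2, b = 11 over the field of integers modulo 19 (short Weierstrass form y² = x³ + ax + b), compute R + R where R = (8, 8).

tangent at (8, 8): λ = (3·8² + 2)/(2·8) ≡ 4/16. 16⁻¹ ≡ 6 (mod 19), so λ ≡ 4·6 ≡ 5.
  x = λ² - 8 - 8 = 25 - 16 ≡ 9; y = λ·(8 - 9) - 8 ≡ 6. → (9, 6)

(9, 6)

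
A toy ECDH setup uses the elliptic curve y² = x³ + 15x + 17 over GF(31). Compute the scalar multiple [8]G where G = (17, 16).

Double-and-add on 8 = (1000)₂. Start with G = (17, 16) for the leading 1-bit.
double: tangent at (17, 16): λ = (3·17² + 15)/(2·16) ≡ 14/1. 1⁻¹ ≡ 1 (mod 31), so λ ≡ 14·1 ≡ 14.
  x = λ² - 17 - 17 = 196 - 34 ≡ 7; y = λ·(17 - 7) - 16 ≡ 0. → (7, 0)
double: (7, 0) + (7, 0): same x and y₁ ≡ -y₂, so the sum is O.
double: O + O = O (identity).

O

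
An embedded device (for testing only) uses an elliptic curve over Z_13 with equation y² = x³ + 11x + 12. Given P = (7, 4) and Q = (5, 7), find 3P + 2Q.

First 3P:
Repeated addition: build up to 3P.
2P: tangent at (7, 4): λ = (3·7² + 11)/(2·4) ≡ 2/8. 8⁻¹ ≡ 5 (mod 13), so λ ≡ 2·5 ≡ 10.
  x = λ² - 7 - 7 = 100 - 14 ≡ 8; y = λ·(7 - 8) - 4 ≡ 12. → (8, 12)
3P: (8, 12) + (7, 4). λ = (4 - 12)/(7 - 8) ≡ 5/12 mod 13. 12⁻¹ ≡ 12 (mod 13) since 12·12 = 144 ≡ 1, so λ ≡ 8.
  x = λ² - 8 - 7 = 64 - 15 ≡ 10; y = λ·(8 - 10) - 12 ≡ 11. → (10, 11)
3P = (10, 11).
Next 2Q:
Repeated addition: build up to 2Q.
2Q: tangent at (5, 7): λ = (3·5² + 11)/(2·7) ≡ 8/1. 1⁻¹ ≡ 1 (mod 13), so λ ≡ 8·1 ≡ 8.
  x = λ² - 5 - 5 = 64 - 10 ≡ 2; y = λ·(5 - 2) - 7 ≡ 4. → (2, 4)
2Q = (2, 4).
Finally 3P + 2Q:
(10, 11) + (2, 4). λ = (4 - 11)/(2 - 10) ≡ 6/5 mod 13. 5⁻¹ ≡ 8 (mod 13), so λ ≡ 9.
  x = λ² - 10 - 2 = 81 - 12 ≡ 4; y = λ·(10 - 4) - 11 ≡ 4. → (4, 4)

(4, 4)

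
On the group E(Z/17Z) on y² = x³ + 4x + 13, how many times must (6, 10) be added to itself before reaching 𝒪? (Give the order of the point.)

5

2P: tangent at (6, 10): λ = (3·6² + 4)/(2·10) ≡ 10/3. 3⁻¹ ≡ 6 (mod 17), so λ ≡ 10·6 ≡ 9.
  x = λ² - 6 - 6 = 81 - 12 ≡ 1; y = λ·(6 - 1) - 10 ≡ 1. → (1, 1)
3P: (1, 1) + (6, 10). λ = (10 - 1)/(6 - 1) ≡ 9/5 mod 17. 5⁻¹ ≡ 7 (mod 17), so λ ≡ 12.
  x = λ² - 1 - 6 = 144 - 7 ≡ 1; y = λ·(1 - 1) - 1 ≡ 16. → (1, 16)
4P: (1, 16) + (6, 10). λ = (10 - 16)/(6 - 1) ≡ 11/5 mod 17. 5⁻¹ ≡ 7 (mod 17) since 5·7 = 35 ≡ 1, so λ ≡ 9.
  x = λ² - 1 - 6 = 81 - 7 ≡ 6; y = λ·(1 - 6) - 16 ≡ 7. → (6, 7)
5P: (6, 7) + (6, 10): same x and y₁ ≡ -y₂, so the sum is 𝒪.
5P = 𝒪, so the order is 5.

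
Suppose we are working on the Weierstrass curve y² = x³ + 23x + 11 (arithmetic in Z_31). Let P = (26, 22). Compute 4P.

Double-and-add on 4 = (100)₂. Start with P = (26, 22) for the leading 1-bit.
double: tangent at (26, 22): λ = (3·26² + 23)/(2·22) ≡ 5/13. 13⁻¹ ≡ 12 (mod 31), so λ ≡ 5·12 ≡ 29.
  x = λ² - 26 - 26 = 841 - 52 ≡ 14; y = λ·(26 - 14) - 22 ≡ 16. → (14, 16)
double: tangent at (14, 16): λ = (3·14² + 23)/(2·16) ≡ 22/1. 1⁻¹ ≡ 1 (mod 31), so λ ≡ 22·1 ≡ 22.
  x = λ² - 14 - 14 = 484 - 28 ≡ 22; y = λ·(14 - 22) - 16 ≡ 25. → (22, 25)

(22, 25)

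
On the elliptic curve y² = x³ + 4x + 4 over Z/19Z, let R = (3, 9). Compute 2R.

tangent at (3, 9): λ = (3·3² + 4)/(2·9) ≡ 12/18. 18⁻¹ ≡ 18 (mod 19), so λ ≡ 12·18 ≡ 7.
  x = λ² - 3 - 3 = 49 - 6 ≡ 5; y = λ·(3 - 5) - 9 ≡ 15. → (5, 15)

(5, 15)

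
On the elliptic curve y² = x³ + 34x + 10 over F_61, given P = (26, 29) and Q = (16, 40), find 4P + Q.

(28, 10)

First 4P:
Repeated addition: build up to 4P.
2P: tangent at (26, 29): λ = (3·26² + 34)/(2·29) ≡ 49/58. 58⁻¹ ≡ 20 (mod 61), so λ ≡ 49·20 ≡ 4.
  x = λ² - 26 - 26 = 16 - 52 ≡ 25; y = λ·(26 - 25) - 29 ≡ 36. → (25, 36)
3P: (25, 36) + (26, 29). λ = (29 - 36)/(26 - 25) ≡ 54/1 mod 61. 1⁻¹ ≡ 1 (mod 61), so λ ≡ 54.
  x = λ² - 25 - 26 = 2916 - 51 ≡ 59; y = λ·(25 - 59) - 36 ≡ 19. → (59, 19)
4P: (59, 19) + (26, 29). λ = (29 - 19)/(26 - 59) ≡ 10/28 mod 61. 28⁻¹ ≡ 24 (mod 61), so λ ≡ 57.
  x = λ² - 59 - 26 = 3249 - 85 ≡ 53; y = λ·(59 - 53) - 19 ≡ 18. → (53, 18)
4P = (53, 18).
Finally 4P + Q:
(53, 18) + (16, 40). λ = (40 - 18)/(16 - 53) ≡ 22/24 mod 61. 24⁻¹ ≡ 28 (mod 61) since 24·28 = 672 ≡ 1, so λ ≡ 6.
  x = λ² - 53 - 16 = 36 - 69 ≡ 28; y = λ·(53 - 28) - 18 ≡ 10. → (28, 10)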